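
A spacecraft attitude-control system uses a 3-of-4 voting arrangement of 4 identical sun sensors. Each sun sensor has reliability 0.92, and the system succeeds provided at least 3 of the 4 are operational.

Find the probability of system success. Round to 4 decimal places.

0.9656

R = Σ_{i=3}^{4} C(4,i) p^i (1−p)^{4−i} with p = 0.92
C(4,3)·0.92^3·0.08^1 = 0.249180
C(4,4)·0.92^4·0.08^0 = 0.716393
Sum = 0.9656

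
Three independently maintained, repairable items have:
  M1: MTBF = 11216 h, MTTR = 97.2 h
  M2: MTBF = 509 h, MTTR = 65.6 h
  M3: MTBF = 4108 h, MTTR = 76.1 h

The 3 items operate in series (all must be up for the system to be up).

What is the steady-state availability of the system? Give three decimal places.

0.862

A(M1) = MTBF/(MTBF+MTTR) = 11216/(11216+97.2) = 0.991408
A(M2) = MTBF/(MTBF+MTTR) = 509/(509+65.6) = 0.885834
A(M3) = MTBF/(MTBF+MTTR) = 4108/(4108+76.1) = 0.981812
Series availability: 0.991408 × 0.885834 × 0.981812 = 0.862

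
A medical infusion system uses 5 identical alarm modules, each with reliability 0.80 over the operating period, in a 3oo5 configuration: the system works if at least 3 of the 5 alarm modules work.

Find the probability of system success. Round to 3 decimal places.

0.942

R = Σ_{i=3}^{5} C(5,i) p^i (1−p)^{5−i} with p = 0.80
C(5,3)·0.80^3·0.20^2 = 0.20480
C(5,4)·0.80^4·0.20^1 = 0.40960
C(5,5)·0.80^5·0.20^0 = 0.32768
Sum = 0.942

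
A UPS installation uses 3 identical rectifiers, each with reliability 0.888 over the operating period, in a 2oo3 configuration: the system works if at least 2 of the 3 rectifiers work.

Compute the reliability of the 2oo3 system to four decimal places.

R = Σ_{i=2}^{3} C(3,i) p^i (1−p)^{3−i} with p = 0.888
C(3,2)·0.888^2·0.112^1 = 0.264951
C(3,3)·0.888^3·0.112^0 = 0.700227
Sum = 0.9652

0.9652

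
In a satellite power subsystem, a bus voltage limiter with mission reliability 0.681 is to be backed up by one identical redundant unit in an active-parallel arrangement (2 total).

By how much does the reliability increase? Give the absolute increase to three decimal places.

R_before = 0.681
R_after = 1 − (1 − 0.681)^2 = 0.898
ΔR = 0.898 − 0.681 = 0.217

0.217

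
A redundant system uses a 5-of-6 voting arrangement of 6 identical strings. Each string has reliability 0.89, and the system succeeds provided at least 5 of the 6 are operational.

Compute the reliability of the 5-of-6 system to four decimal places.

R = Σ_{i=5}^{6} C(6,i) p^i (1−p)^{6−i} with p = 0.89
C(6,5)·0.89^5·0.11^1 = 0.368548
C(6,6)·0.89^6·0.11^0 = 0.496981
Sum = 0.8655

0.8655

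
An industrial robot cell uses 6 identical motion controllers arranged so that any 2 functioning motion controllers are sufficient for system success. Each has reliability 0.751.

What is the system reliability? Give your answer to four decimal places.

R = Σ_{i=2}^{6} C(6,i) p^i (1−p)^{6−i} with p = 0.751
C(6,2)·0.751^2·0.249^4 = 0.032521
C(6,3)·0.751^3·0.249^3 = 0.130782
C(6,4)·0.751^4·0.249^2 = 0.295835
C(6,5)·0.751^5·0.249^1 = 0.356903
C(6,6)·0.751^6·0.249^0 = 0.179407
Sum = 0.9954

0.9954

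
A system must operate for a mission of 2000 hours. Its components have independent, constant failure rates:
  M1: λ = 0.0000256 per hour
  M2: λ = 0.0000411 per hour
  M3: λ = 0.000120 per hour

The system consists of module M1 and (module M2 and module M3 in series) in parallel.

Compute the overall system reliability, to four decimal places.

R(M1) = exp(−0.0000256 × 2000) = 0.950089
R(M2) = exp(−0.0000411 × 2000) = 0.921088
R(M3) = exp(−0.000120 × 2000) = 0.786628
Series (M2 and M3): 0.921088 × 0.786628 = 0.724554
Parallel (M1 and [0.724554]): 1 − (1 − 0.950089)(1 − 0.724554) = 0.9863

0.9863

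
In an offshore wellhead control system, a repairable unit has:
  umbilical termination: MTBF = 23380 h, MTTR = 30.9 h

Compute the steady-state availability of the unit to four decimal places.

0.9987

A(umbilical termination) = MTBF/(MTBF+MTTR) = 23380/(23380+30.9) = 0.9987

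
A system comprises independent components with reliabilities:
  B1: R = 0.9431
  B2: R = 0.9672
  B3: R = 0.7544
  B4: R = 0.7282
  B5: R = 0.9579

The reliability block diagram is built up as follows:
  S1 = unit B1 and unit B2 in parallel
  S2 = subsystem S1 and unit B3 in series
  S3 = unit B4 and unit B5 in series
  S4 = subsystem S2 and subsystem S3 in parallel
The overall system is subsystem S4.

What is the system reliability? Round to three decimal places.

Parallel (B1 and B2): 1 − (1 − 0.94310)(1 − 0.96720) = 0.99813
Series ([0.99813] and B3): 0.99813 × 0.75440 = 0.75299
Series (B4 and B5): 0.72820 × 0.95790 = 0.69754
Parallel ([0.75299] and [0.69754]): 1 − (1 − 0.75299)(1 − 0.69754) = 0.925

0.925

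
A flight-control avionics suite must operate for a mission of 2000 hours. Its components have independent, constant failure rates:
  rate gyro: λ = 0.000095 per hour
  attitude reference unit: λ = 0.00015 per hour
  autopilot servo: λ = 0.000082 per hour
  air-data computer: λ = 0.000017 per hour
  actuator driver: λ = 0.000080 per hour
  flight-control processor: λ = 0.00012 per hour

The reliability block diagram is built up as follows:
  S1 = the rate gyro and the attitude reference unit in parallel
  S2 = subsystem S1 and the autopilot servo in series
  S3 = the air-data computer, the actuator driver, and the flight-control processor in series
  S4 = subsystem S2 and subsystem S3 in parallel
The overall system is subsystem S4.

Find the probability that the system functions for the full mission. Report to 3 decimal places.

0.933

R(rate gyro) = exp(−0.000095 × 2000) = 0.82696
R(attitude reference unit) = exp(−0.00015 × 2000) = 0.74082
R(autopilot servo) = exp(−0.000082 × 2000) = 0.84874
R(air-data computer) = exp(−0.000017 × 2000) = 0.96657
R(actuator driver) = exp(−0.000080 × 2000) = 0.85214
R(flight-control processor) = exp(−0.00012 × 2000) = 0.78663
Parallel (rate gyro and attitude reference unit): 1 − (1 − 0.82696)(1 − 0.74082) = 0.95515
Series ([0.95515] and autopilot servo): 0.95515 × 0.84874 = 0.81067
Series (air-data computer, actuator driver, and flight-control processor): 0.96657 × 0.85214 × 0.78663 = 0.64791
Parallel ([0.81067] and [0.64791]): 1 − (1 − 0.81067)(1 − 0.64791) = 0.933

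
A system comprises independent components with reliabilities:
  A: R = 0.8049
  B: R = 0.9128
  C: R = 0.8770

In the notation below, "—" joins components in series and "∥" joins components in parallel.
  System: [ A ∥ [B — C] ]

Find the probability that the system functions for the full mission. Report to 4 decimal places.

0.9611

Series (B and C): 0.912800 × 0.877000 = 0.800526
Parallel (A and [0.800526]): 1 − (1 − 0.804900)(1 − 0.800526) = 0.9611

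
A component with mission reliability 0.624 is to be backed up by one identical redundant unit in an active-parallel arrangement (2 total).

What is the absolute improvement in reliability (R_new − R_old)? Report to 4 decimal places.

R_before = 0.624
R_after = 1 − (1 − 0.624)^2 = 0.8586
ΔR = 0.8586 − 0.624 = 0.2346

0.2346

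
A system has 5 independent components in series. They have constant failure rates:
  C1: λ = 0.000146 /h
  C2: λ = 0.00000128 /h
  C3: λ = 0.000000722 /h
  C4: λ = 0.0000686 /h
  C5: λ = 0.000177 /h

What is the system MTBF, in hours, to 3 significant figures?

2540

Series of exponential components: λ_sys = Σ λ_i
λ_sys = 0.000146 + 0.00000128 + 0.000000722 + 0.0000686 + 0.000177 = 3.9360e-04 /h
MTBF = 1 / λ_sys = 2540 h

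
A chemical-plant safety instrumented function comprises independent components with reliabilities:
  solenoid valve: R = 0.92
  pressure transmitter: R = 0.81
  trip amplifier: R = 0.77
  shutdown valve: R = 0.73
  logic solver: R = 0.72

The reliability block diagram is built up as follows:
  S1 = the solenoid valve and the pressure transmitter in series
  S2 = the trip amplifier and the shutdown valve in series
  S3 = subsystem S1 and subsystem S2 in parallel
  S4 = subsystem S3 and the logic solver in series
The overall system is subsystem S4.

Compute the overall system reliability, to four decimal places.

Series (solenoid valve and pressure transmitter): 0.920000 × 0.810000 = 0.745200
Series (trip amplifier and shutdown valve): 0.770000 × 0.730000 = 0.562100
Parallel ([0.745200] and [0.562100]): 1 − (1 − 0.745200)(1 − 0.562100) = 0.888423
Series ([0.888423] and logic solver): 0.888423 × 0.720000 = 0.6397

0.6397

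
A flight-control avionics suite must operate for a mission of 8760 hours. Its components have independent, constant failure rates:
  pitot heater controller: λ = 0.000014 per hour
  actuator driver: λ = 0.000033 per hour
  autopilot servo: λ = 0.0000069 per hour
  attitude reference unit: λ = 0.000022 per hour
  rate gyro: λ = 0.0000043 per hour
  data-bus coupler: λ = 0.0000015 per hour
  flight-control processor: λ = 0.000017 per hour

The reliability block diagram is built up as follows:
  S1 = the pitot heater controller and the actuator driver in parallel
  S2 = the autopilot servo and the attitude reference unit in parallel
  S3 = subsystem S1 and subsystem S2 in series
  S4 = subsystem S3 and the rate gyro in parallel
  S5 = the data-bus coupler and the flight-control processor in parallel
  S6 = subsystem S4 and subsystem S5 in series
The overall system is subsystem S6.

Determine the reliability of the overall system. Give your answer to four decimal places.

0.9968

R(pitot heater controller) = exp(−0.000014 × 8760) = 0.884582
R(actuator driver) = exp(−0.000033 × 8760) = 0.748952
R(autopilot servo) = exp(−0.0000069 × 8760) = 0.941346
R(attitude reference unit) = exp(−0.000022 × 8760) = 0.824713
R(rate gyro) = exp(−0.0000043 × 8760) = 0.963033
R(data-bus coupler) = exp(−0.0000015 × 8760) = 0.986946
R(flight-control processor) = exp(−0.000017 × 8760) = 0.861638
Parallel (pitot heater controller and actuator driver): 1 − (1 − 0.884582)(1 − 0.748952) = 0.971025
Parallel (autopilot servo and attitude reference unit): 1 − (1 − 0.941346)(1 − 0.824713) = 0.989719
Series ([0.971025] and [0.989719]): 0.971025 × 0.989719 = 0.961042
Parallel ([0.961042] and rate gyro): 1 − (1 − 0.961042)(1 − 0.963033) = 0.998560
Parallel (data-bus coupler and flight-control processor): 1 − (1 − 0.986946)(1 − 0.861638) = 0.998194
Series ([0.998560] and [0.998194]): 0.998560 × 0.998194 = 0.9968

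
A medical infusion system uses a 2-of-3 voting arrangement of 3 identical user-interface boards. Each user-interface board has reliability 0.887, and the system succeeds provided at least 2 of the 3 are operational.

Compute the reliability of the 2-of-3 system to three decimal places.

0.965

R = Σ_{i=2}^{3} C(3,i) p^i (1−p)^{3−i} with p = 0.887
C(3,2)·0.887^2·0.113^1 = 0.26671
C(3,3)·0.887^3·0.113^0 = 0.69786
Sum = 0.965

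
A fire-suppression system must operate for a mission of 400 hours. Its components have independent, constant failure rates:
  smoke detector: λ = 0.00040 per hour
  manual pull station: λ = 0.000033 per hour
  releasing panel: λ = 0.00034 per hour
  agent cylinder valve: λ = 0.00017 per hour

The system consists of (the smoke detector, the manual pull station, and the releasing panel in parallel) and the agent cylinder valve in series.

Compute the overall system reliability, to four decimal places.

R(smoke detector) = exp(−0.00040 × 400) = 0.852144
R(manual pull station) = exp(−0.000033 × 400) = 0.986887
R(releasing panel) = exp(−0.00034 × 400) = 0.872843
R(agent cylinder valve) = exp(−0.00017 × 400) = 0.934260
Parallel (smoke detector, manual pull station, and releasing panel): 1 − (1 − 0.852144)(1 − 0.986887)(1 − 0.872843) = 0.999753
Series ([0.999753] and agent cylinder valve): 0.999753 × 0.934260 = 0.9340

0.9340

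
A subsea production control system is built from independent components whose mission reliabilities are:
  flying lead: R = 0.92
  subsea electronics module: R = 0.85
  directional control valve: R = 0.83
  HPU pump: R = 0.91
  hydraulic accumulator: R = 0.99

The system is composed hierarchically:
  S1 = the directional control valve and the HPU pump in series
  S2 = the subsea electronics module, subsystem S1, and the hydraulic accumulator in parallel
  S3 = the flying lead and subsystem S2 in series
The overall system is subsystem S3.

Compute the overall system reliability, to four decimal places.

Series (directional control valve and HPU pump): 0.830000 × 0.910000 = 0.755300
Parallel (subsea electronics module, [0.755300], and hydraulic accumulator): 1 − (1 − 0.850000)(1 − 0.755300)(1 − 0.990000) = 0.999633
Series (flying lead and [0.999633]): 0.920000 × 0.999633 = 0.9197

0.9197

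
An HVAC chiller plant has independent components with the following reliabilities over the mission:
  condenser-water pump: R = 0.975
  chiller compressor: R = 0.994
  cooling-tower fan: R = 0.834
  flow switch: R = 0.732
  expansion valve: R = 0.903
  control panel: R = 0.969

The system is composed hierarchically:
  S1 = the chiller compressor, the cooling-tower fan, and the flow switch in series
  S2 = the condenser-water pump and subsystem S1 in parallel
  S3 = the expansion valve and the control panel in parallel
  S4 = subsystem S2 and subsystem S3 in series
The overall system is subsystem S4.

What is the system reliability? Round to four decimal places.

0.9872

Series (chiller compressor, cooling-tower fan, and flow switch): 0.994000 × 0.834000 × 0.732000 = 0.606825
Parallel (condenser-water pump and [0.606825]): 1 − (1 − 0.975000)(1 − 0.606825) = 0.990171
Parallel (expansion valve and control panel): 1 − (1 − 0.903000)(1 − 0.969000) = 0.996993
Series ([0.990171] and [0.996993]): 0.990171 × 0.996993 = 0.9872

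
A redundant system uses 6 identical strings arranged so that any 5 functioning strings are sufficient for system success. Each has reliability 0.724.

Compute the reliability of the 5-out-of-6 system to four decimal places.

0.4734

R = Σ_{i=5}^{6} C(6,i) p^i (1−p)^{6−i} with p = 0.724
C(6,5)·0.724^5·0.276^1 = 0.329422
C(6,6)·0.724^6·0.276^0 = 0.144023
Sum = 0.4734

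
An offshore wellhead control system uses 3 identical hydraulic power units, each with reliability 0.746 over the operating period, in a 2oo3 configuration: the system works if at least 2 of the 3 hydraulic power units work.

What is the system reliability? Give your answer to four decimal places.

R = Σ_{i=2}^{3} C(3,i) p^i (1−p)^{3−i} with p = 0.746
C(3,2)·0.746^2·0.254^1 = 0.424065
C(3,3)·0.746^3·0.254^0 = 0.415161
Sum = 0.8392

0.8392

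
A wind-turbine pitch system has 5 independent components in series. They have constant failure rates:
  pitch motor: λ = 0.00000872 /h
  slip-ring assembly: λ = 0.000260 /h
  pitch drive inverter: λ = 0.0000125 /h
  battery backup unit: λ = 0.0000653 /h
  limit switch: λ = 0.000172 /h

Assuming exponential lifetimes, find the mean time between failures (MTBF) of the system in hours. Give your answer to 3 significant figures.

1930

Series of exponential components: λ_sys = Σ λ_i
λ_sys = 0.00000872 + 0.000260 + 0.0000125 + 0.0000653 + 0.000172 = 5.1852e-04 /h
MTBF = 1 / λ_sys = 1930 h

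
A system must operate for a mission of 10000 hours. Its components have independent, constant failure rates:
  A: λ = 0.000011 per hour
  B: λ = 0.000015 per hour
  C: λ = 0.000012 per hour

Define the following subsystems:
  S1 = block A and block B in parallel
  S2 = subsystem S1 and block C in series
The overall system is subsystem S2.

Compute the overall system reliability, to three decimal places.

R(A) = exp(−0.000011 × 10000) = 0.89583
R(B) = exp(−0.000015 × 10000) = 0.86071
R(C) = exp(−0.000012 × 10000) = 0.88692
Parallel (A and B): 1 − (1 − 0.89583)(1 − 0.86071) = 0.98549
Series ([0.98549] and C): 0.98549 × 0.88692 = 0.874

0.874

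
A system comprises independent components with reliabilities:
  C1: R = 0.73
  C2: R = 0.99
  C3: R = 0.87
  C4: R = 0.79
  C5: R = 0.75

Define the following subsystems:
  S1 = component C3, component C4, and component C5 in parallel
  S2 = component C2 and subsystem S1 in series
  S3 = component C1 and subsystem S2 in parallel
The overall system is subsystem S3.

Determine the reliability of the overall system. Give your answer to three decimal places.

0.995

Parallel (C3, C4, and C5): 1 − (1 − 0.87000)(1 − 0.79000)(1 − 0.75000) = 0.99318
Series (C2 and [0.99318]): 0.99000 × 0.99318 = 0.98325
Parallel (C1 and [0.98325]): 1 − (1 − 0.73000)(1 − 0.98325) = 0.995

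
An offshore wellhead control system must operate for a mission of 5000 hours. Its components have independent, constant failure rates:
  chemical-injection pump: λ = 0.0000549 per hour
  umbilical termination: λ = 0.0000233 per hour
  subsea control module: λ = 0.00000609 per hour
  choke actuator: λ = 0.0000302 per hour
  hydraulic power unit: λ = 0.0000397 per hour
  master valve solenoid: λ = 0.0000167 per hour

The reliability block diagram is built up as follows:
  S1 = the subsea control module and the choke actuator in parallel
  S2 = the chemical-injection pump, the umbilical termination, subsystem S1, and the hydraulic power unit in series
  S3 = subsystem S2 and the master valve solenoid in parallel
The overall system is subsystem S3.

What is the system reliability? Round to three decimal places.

0.964

R(chemical-injection pump) = exp(−0.0000549 × 5000) = 0.75995
R(umbilical termination) = exp(−0.0000233 × 5000) = 0.89003
R(subsea control module) = exp(−0.00000609 × 5000) = 0.97001
R(choke actuator) = exp(−0.0000302 × 5000) = 0.85985
R(hydraulic power unit) = exp(−0.0000397 × 5000) = 0.81996
R(master valve solenoid) = exp(−0.0000167 × 5000) = 0.91989
Parallel (subsea control module and choke actuator): 1 − (1 − 0.97001)(1 − 0.85985) = 0.99580
Series (chemical-injection pump, umbilical termination, [0.99580], and hydraulic power unit): 0.75995 × 0.89003 × 0.99580 × 0.81996 = 0.55227
Parallel ([0.55227] and master valve solenoid): 1 − (1 − 0.55227)(1 − 0.91989) = 0.964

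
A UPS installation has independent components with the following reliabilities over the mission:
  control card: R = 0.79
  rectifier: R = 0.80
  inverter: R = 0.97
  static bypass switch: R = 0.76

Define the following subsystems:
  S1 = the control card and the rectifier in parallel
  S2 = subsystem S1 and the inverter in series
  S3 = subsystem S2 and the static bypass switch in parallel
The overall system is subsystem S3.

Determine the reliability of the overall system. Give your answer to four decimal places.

Parallel (control card and rectifier): 1 − (1 − 0.790000)(1 − 0.800000) = 0.958000
Series ([0.958000] and inverter): 0.958000 × 0.970000 = 0.929260
Parallel ([0.929260] and static bypass switch): 1 − (1 − 0.929260)(1 − 0.760000) = 0.9830

0.9830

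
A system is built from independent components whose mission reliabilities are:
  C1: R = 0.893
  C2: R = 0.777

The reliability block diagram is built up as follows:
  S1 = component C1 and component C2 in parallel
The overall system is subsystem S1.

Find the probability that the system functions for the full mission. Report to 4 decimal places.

0.9761

Parallel (C1 and C2): 1 − (1 − 0.893000)(1 − 0.777000) = 0.9761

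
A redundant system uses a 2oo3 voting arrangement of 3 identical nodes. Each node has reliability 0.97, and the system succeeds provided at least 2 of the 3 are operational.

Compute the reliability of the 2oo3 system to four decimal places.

0.9974

R = Σ_{i=2}^{3} C(3,i) p^i (1−p)^{3−i} with p = 0.97
C(3,2)·0.97^2·0.03^1 = 0.084681
C(3,3)·0.97^3·0.03^0 = 0.912673
Sum = 0.9974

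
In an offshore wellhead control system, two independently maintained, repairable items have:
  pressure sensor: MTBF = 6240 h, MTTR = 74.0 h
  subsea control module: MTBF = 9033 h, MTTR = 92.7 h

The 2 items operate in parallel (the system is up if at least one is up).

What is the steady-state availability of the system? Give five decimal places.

A(pressure sensor) = MTBF/(MTBF+MTTR) = 6240/(6240+74.0) = 0.988280
A(subsea control module) = MTBF/(MTBF+MTTR) = 9033/(9033+92.7) = 0.989842
Parallel availability: 1 − (1 − 0.988280)(1 − 0.989842) = 0.99988

0.99988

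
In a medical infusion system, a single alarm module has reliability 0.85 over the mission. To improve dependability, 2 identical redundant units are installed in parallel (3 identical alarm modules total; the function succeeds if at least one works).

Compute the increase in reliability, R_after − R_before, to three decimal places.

R_before = 0.85
R_after = 1 − (1 − 0.85)^3 = 0.997
ΔR = 0.997 − 0.85 = 0.147

0.147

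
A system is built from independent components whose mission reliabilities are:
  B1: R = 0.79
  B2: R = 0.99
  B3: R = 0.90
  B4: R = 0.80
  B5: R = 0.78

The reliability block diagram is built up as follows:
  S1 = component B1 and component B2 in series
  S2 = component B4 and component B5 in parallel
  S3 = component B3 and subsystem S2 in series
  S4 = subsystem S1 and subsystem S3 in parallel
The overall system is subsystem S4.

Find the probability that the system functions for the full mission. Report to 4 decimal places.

Series (B1 and B2): 0.790000 × 0.990000 = 0.782100
Parallel (B4 and B5): 1 − (1 − 0.800000)(1 − 0.780000) = 0.956000
Series (B3 and [0.956000]): 0.900000 × 0.956000 = 0.860400
Parallel ([0.782100] and [0.860400]): 1 − (1 − 0.782100)(1 − 0.860400) = 0.9696

0.9696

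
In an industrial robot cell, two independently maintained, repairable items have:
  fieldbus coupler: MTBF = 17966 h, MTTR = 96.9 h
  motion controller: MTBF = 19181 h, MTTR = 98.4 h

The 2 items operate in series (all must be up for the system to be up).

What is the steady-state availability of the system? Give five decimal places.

0.98956

A(fieldbus coupler) = MTBF/(MTBF+MTTR) = 17966/(17966+96.9) = 0.994635
A(motion controller) = MTBF/(MTBF+MTTR) = 19181/(19181+98.4) = 0.994896
Series availability: 0.994635 × 0.994896 = 0.98956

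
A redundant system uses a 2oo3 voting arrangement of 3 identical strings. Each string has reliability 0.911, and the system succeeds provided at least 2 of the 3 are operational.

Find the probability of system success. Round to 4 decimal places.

0.9776

R = Σ_{i=2}^{3} C(3,i) p^i (1−p)^{3−i} with p = 0.911
C(3,2)·0.911^2·0.089^1 = 0.221589
C(3,3)·0.911^3·0.089^0 = 0.756058
Sum = 0.9776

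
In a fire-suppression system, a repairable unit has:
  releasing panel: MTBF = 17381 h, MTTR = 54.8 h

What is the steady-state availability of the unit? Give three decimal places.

0.997

A(releasing panel) = MTBF/(MTBF+MTTR) = 17381/(17381+54.8) = 0.997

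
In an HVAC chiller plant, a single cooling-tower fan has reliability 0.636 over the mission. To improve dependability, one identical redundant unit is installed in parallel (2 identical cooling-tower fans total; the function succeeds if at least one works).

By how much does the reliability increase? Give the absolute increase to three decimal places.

R_before = 0.636
R_after = 1 − (1 − 0.636)^2 = 0.868
ΔR = 0.868 − 0.636 = 0.232

0.232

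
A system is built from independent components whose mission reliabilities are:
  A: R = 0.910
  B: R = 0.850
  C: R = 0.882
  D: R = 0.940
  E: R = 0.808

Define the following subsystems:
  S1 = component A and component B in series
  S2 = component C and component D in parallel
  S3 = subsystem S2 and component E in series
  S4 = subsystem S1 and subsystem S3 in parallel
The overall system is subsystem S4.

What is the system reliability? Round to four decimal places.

0.9552

Series (A and B): 0.910000 × 0.850000 = 0.773500
Parallel (C and D): 1 − (1 − 0.882000)(1 − 0.940000) = 0.992920
Series ([0.992920] and E): 0.992920 × 0.808000 = 0.802279
Parallel ([0.773500] and [0.802279]): 1 − (1 − 0.773500)(1 − 0.802279) = 0.9552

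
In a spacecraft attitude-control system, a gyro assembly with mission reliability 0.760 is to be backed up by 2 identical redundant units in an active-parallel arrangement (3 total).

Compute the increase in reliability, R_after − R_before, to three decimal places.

R_before = 0.760
R_after = 1 − (1 − 0.760)^3 = 0.986
ΔR = 0.986 − 0.760 = 0.226

0.226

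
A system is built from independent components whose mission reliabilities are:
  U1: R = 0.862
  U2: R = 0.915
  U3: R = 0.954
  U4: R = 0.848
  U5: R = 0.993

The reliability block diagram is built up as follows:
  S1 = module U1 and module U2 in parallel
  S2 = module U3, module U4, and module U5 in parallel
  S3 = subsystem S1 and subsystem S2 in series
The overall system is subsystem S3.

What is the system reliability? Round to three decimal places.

Parallel (U1 and U2): 1 − (1 − 0.86200)(1 − 0.91500) = 0.98827
Parallel (U3, U4, and U5): 1 − (1 − 0.95400)(1 − 0.84800)(1 − 0.99300) = 0.99995
Series ([0.98827] and [0.99995]): 0.98827 × 0.99995 = 0.988

0.988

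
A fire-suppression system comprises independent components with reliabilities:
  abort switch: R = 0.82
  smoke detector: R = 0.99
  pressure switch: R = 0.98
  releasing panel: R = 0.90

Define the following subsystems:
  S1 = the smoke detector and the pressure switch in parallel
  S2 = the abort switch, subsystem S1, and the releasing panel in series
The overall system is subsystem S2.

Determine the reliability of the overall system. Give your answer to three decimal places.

Parallel (smoke detector and pressure switch): 1 − (1 − 0.99000)(1 − 0.98000) = 0.99980
Series (abort switch, [0.99980], and releasing panel): 0.82000 × 0.99980 × 0.90000 = 0.738

0.738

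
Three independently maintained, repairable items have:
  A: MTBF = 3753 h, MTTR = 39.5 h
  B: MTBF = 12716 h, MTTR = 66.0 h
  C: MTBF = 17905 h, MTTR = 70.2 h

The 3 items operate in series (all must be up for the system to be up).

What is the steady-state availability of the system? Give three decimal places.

0.981

A(A) = MTBF/(MTBF+MTTR) = 3753/(3753+39.5) = 0.989585
A(B) = MTBF/(MTBF+MTTR) = 12716/(12716+66.0) = 0.994836
A(C) = MTBF/(MTBF+MTTR) = 17905/(17905+70.2) = 0.996095
Series availability: 0.989585 × 0.994836 × 0.996095 = 0.981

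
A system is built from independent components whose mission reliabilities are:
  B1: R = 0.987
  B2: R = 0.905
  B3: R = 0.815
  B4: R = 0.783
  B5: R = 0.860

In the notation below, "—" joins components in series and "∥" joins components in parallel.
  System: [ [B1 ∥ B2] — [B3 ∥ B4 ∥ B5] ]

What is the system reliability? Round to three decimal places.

Parallel (B1 and B2): 1 − (1 − 0.98700)(1 − 0.90500) = 0.99877
Parallel (B3, B4, and B5): 1 − (1 − 0.81500)(1 − 0.78300)(1 − 0.86000) = 0.99438
Series ([0.99877] and [0.99438]): 0.99877 × 0.99438 = 0.993

0.993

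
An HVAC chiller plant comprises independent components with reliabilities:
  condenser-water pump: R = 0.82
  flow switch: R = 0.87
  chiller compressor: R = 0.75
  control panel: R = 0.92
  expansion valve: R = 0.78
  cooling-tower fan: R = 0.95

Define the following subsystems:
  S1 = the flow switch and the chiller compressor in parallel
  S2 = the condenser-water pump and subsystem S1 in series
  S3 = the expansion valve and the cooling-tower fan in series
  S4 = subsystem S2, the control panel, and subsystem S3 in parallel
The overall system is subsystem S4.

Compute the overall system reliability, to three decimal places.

Parallel (flow switch and chiller compressor): 1 − (1 − 0.87000)(1 − 0.75000) = 0.96750
Series (condenser-water pump and [0.96750]): 0.82000 × 0.96750 = 0.79335
Series (expansion valve and cooling-tower fan): 0.78000 × 0.95000 = 0.74100
Parallel ([0.79335], control panel, and [0.74100]): 1 − (1 − 0.79335)(1 − 0.92000)(1 − 0.74100) = 0.996

0.996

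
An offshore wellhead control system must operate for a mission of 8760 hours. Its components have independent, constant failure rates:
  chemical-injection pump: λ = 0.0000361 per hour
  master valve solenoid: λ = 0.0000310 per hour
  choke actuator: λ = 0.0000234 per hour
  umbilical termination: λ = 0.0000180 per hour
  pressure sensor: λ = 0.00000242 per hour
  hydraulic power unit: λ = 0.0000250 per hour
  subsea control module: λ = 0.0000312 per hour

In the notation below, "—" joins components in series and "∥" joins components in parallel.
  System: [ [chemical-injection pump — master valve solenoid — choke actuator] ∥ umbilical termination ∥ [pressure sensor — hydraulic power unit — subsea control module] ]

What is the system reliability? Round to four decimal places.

R(chemical-injection pump) = exp(−0.0000361 × 8760) = 0.728887
R(master valve solenoid) = exp(−0.0000310 × 8760) = 0.762190
R(choke actuator) = exp(−0.0000234 × 8760) = 0.814660
R(umbilical termination) = exp(−0.0000180 × 8760) = 0.854123
R(pressure sensor) = exp(−0.00000242 × 8760) = 0.979024
R(hydraulic power unit) = exp(−0.0000250 × 8760) = 0.803322
R(subsea control module) = exp(−0.0000312 × 8760) = 0.760855
Series (chemical-injection pump, master valve solenoid, and choke actuator): 0.728887 × 0.762190 × 0.814660 = 0.452585
Series (pressure sensor, hydraulic power unit, and subsea control module): 0.979024 × 0.803322 × 0.760855 = 0.598391
Parallel ([0.452585], umbilical termination, and [0.598391]): 1 − (1 − 0.452585)(1 − 0.854123)(1 − 0.598391) = 0.9679

0.9679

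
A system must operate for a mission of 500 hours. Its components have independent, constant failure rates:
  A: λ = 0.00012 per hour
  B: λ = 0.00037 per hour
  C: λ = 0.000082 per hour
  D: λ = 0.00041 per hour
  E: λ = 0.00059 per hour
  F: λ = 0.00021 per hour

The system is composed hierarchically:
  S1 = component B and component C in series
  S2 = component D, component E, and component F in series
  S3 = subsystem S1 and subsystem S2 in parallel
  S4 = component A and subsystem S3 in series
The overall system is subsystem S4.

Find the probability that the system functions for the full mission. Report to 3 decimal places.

0.855

R(A) = exp(−0.00012 × 500) = 0.94176
R(B) = exp(−0.00037 × 500) = 0.83110
R(C) = exp(−0.000082 × 500) = 0.95983
R(D) = exp(−0.00041 × 500) = 0.81465
R(E) = exp(−0.00059 × 500) = 0.74453
R(F) = exp(−0.00021 × 500) = 0.90032
Series (B and C): 0.83110 × 0.95983 = 0.79771
Series (D, E, and F): 0.81465 × 0.74453 × 0.90032 = 0.54607
Parallel ([0.79771] and [0.54607]): 1 − (1 − 0.79771)(1 − 0.54607) = 0.90817
Series (A and [0.90817]): 0.94176 × 0.90817 = 0.855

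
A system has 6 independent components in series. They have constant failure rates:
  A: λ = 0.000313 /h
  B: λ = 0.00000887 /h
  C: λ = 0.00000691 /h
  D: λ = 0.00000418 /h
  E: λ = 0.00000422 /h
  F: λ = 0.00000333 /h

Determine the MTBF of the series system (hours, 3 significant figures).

2940

Series of exponential components: λ_sys = Σ λ_i
λ_sys = 0.000313 + 0.00000887 + 0.00000691 + 0.00000418 + 0.00000422 + 0.00000333 = 3.4051e-04 /h
MTBF = 1 / λ_sys = 2940 h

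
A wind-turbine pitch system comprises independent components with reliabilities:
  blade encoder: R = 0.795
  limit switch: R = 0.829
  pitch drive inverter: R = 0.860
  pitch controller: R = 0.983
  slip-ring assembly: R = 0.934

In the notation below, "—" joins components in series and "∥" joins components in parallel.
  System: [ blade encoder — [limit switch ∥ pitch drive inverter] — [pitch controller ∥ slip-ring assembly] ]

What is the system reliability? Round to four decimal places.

0.7751

Parallel (limit switch and pitch drive inverter): 1 − (1 − 0.829000)(1 − 0.860000) = 0.976060
Parallel (pitch controller and slip-ring assembly): 1 − (1 − 0.983000)(1 − 0.934000) = 0.998878
Series (blade encoder, [0.976060], and [0.998878]): 0.795000 × 0.976060 × 0.998878 = 0.7751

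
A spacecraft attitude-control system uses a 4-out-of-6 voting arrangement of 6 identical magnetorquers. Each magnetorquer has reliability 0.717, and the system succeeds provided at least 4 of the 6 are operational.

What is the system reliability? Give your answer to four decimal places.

R = Σ_{i=4}^{6} C(6,i) p^i (1−p)^{6−i} with p = 0.717
C(6,4)·0.717^4·0.283^2 = 0.317498
C(6,5)·0.717^5·0.283^1 = 0.321761
C(6,6)·0.717^6·0.283^0 = 0.135867
Sum = 0.7751

0.7751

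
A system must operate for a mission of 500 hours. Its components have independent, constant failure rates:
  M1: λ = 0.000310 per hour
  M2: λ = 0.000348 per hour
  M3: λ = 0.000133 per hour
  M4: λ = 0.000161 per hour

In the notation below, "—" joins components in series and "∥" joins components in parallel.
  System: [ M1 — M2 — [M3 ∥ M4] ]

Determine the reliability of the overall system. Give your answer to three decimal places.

R(M1) = exp(−0.000310 × 500) = 0.85642
R(M2) = exp(−0.000348 × 500) = 0.84030
R(M3) = exp(−0.000133 × 500) = 0.93566
R(M4) = exp(−0.000161 × 500) = 0.92265
Parallel (M3 and M4): 1 − (1 − 0.93566)(1 − 0.92265) = 0.99502
Series (M1, M2, and [0.99502]): 0.85642 × 0.84030 × 0.99502 = 0.716

0.716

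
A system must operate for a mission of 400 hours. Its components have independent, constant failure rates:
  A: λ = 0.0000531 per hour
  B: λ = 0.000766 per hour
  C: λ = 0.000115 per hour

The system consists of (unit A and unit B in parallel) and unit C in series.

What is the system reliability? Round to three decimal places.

R(A) = exp(−0.0000531 × 400) = 0.97898
R(B) = exp(−0.000766 × 400) = 0.73609
R(C) = exp(−0.000115 × 400) = 0.95504
Parallel (A and B): 1 − (1 − 0.97898)(1 − 0.73609) = 0.99445
Series ([0.99445] and C): 0.99445 × 0.95504 = 0.950

0.950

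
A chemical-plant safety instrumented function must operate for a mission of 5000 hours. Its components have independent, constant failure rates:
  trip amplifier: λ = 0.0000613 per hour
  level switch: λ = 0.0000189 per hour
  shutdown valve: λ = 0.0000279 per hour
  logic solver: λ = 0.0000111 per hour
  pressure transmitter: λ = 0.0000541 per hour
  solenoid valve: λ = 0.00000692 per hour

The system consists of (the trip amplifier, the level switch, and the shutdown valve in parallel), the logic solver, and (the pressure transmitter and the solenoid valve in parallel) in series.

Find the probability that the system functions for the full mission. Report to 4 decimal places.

R(trip amplifier) = exp(−0.0000613 × 5000) = 0.736019
R(level switch) = exp(−0.0000189 × 5000) = 0.909828
R(shutdown valve) = exp(−0.0000279 × 5000) = 0.869793
R(logic solver) = exp(−0.0000111 × 5000) = 0.946012
R(pressure transmitter) = exp(−0.0000541 × 5000) = 0.762998
R(solenoid valve) = exp(−0.00000692 × 5000) = 0.965992
Parallel (trip amplifier, level switch, and shutdown valve): 1 − (1 − 0.736019)(1 − 0.909828)(1 − 0.869793) = 0.996901
Parallel (pressure transmitter and solenoid valve): 1 − (1 − 0.762998)(1 − 0.965992) = 0.991940
Series ([0.996901], logic solver, and [0.991940]): 0.996901 × 0.946012 × 0.991940 = 0.9355

0.9355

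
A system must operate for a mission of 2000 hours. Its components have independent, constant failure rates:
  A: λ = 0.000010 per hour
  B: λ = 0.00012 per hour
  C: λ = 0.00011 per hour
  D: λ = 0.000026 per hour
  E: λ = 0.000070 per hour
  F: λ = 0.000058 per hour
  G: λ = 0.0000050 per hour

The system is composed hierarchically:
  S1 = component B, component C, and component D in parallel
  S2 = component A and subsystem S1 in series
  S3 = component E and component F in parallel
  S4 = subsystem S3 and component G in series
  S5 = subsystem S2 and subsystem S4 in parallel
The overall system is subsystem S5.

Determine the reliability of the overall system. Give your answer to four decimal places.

0.9995

R(A) = exp(−0.000010 × 2000) = 0.980199
R(B) = exp(−0.00012 × 2000) = 0.786628
R(C) = exp(−0.00011 × 2000) = 0.802519
R(D) = exp(−0.000026 × 2000) = 0.949329
R(E) = exp(−0.000070 × 2000) = 0.869358
R(F) = exp(−0.000058 × 2000) = 0.890475
R(G) = exp(−0.0000050 × 2000) = 0.990050
Parallel (B, C, and D): 1 − (1 − 0.786628)(1 − 0.802519)(1 − 0.949329) = 0.997865
Series (A and [0.997865]): 0.980199 × 0.997865 = 0.978106
Parallel (E and F): 1 − (1 − 0.869358)(1 − 0.890475) = 0.985691
Series ([0.985691] and G): 0.985691 × 0.990050 = 0.975883
Parallel ([0.978106] and [0.975883]): 1 − (1 − 0.978106)(1 − 0.975883) = 0.9995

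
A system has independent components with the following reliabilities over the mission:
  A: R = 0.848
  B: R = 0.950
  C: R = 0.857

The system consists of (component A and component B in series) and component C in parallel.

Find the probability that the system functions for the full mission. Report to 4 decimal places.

Series (A and B): 0.848000 × 0.950000 = 0.805600
Parallel ([0.805600] and C): 1 − (1 − 0.805600)(1 − 0.857000) = 0.9722

0.9722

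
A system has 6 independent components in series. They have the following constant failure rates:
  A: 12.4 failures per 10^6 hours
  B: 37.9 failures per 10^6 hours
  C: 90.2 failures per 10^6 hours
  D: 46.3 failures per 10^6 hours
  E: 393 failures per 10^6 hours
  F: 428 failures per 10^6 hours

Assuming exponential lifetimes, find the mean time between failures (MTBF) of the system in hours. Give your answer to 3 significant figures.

Series of exponential components: λ_sys = Σ λ_i
λ_sys = 0.0000124 + 0.0000379 + 0.0000902 + 0.0000463 + 0.000393 + 0.000428 = 1.0078e-03 /h
MTBF = 1 / λ_sys = 992 h

992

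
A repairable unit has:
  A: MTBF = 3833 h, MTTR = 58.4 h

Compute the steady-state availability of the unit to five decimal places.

0.98499

A(A) = MTBF/(MTBF+MTTR) = 3833/(3833+58.4) = 0.98499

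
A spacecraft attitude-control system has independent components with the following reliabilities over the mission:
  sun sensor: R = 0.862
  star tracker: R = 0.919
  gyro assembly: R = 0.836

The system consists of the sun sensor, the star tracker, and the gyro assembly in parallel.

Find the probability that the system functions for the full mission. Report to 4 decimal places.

0.9982

Parallel (sun sensor, star tracker, and gyro assembly): 1 − (1 − 0.862000)(1 − 0.919000)(1 − 0.836000) = 0.9982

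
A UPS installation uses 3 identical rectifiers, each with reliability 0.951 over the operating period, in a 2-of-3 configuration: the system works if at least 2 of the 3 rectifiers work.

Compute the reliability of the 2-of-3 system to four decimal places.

0.9930

R = Σ_{i=2}^{3} C(3,i) p^i (1−p)^{3−i} with p = 0.951
C(3,2)·0.951^2·0.049^1 = 0.132947
C(3,3)·0.951^3·0.049^0 = 0.860085
Sum = 0.9930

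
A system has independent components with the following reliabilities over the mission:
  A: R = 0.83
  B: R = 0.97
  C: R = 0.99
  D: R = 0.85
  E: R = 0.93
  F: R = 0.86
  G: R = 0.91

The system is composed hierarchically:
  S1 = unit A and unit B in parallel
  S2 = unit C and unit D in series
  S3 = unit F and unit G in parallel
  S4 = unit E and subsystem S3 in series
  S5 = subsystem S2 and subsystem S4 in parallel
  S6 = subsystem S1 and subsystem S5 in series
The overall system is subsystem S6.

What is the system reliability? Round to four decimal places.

Parallel (A and B): 1 − (1 − 0.830000)(1 − 0.970000) = 0.994900
Series (C and D): 0.990000 × 0.850000 = 0.841500
Parallel (F and G): 1 − (1 − 0.860000)(1 − 0.910000) = 0.987400
Series (E and [0.987400]): 0.930000 × 0.987400 = 0.918282
Parallel ([0.841500] and [0.918282]): 1 − (1 − 0.841500)(1 − 0.918282) = 0.987048
Series ([0.994900] and [0.987048]): 0.994900 × 0.987048 = 0.9820

0.9820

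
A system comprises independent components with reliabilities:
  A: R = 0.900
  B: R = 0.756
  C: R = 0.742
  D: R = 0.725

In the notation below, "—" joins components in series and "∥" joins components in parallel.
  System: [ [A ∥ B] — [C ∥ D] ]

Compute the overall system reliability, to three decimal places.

0.906

Parallel (A and B): 1 − (1 − 0.90000)(1 − 0.75600) = 0.97560
Parallel (C and D): 1 − (1 − 0.74200)(1 − 0.72500) = 0.92905
Series ([0.97560] and [0.92905]): 0.97560 × 0.92905 = 0.906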